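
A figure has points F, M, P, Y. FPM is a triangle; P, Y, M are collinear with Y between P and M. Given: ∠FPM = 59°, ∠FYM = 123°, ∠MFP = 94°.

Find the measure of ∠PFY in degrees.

1. ∠FPY = 59°  [Y on ray PM]
2. ∠FYP = 57°  [linear pair at Y on PM]
3. ∠PFY = 64°  [△FPY]

∠PFY = 64°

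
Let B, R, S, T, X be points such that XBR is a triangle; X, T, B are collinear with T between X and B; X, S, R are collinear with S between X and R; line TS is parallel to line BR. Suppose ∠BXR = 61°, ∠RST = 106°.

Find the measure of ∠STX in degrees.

1. ∠SXT = 61°  [T on XB, S on XR]
2. ∠TSX = 74°  [linear pair at S on XR]
3. ∠STX = 45°  [△XTS]

∠STX = 45°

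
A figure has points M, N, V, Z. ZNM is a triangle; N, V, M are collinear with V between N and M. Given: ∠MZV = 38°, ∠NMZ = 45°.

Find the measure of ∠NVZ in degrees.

∠NVZ = 83°

1. ∠VMZ = 45°  [V on ray MN]
2. ∠MVZ = 97°  [△ZVM]
3. ∠NVZ = 83°  [linear pair at V on NM]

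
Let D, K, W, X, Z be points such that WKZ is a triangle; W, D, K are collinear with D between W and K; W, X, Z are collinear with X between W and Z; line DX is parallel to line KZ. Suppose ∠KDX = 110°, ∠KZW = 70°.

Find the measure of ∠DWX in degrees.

1. ∠WDX = 70°  [linear pair at D on WK]
2. ∠DXW = 70°  [DX∥KZ, corresponding at X]
3. ∠DWX = 40°  [△WDX]

∠DWX = 40°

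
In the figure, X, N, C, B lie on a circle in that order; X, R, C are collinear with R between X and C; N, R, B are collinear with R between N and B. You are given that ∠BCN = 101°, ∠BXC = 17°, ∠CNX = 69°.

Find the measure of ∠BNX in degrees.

∠BNX = 52°

1. ∠CBX = 111°  [cyclic XNCB, opposite ∠N+∠B]
2. ∠BCX = 52°  [△XCB]
3. ∠BNX = 52°  [same arc XB]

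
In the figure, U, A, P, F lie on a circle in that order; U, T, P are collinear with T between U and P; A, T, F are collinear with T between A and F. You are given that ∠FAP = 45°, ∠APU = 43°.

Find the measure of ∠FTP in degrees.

1. ∠FUP = 45°  [same arc PF]
2. ∠AFU = 43°  [same arc UA]
3. ∠FTU = 92°  [△UTF]
4. ∠FTP = 88°  [linear pair at T on UP]

∠FTP = 88°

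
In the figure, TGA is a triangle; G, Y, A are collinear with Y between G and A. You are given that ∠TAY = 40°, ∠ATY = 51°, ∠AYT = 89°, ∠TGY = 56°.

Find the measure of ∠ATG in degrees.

1. ∠GAT = 40°  [Y on ray AG]
2. ∠AGT = 56°  [Y on ray GA]
3. ∠ATG = 84°  [△TGA]

∠ATG = 84°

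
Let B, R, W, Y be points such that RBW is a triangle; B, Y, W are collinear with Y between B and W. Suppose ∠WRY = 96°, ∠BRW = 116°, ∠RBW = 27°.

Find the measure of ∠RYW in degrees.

1. ∠BWR = 37°  [△RBW]
2. ∠RWY = 37°  [Y on ray WB]
3. ∠RYW = 47°  [△RYW]

∠RYW = 47°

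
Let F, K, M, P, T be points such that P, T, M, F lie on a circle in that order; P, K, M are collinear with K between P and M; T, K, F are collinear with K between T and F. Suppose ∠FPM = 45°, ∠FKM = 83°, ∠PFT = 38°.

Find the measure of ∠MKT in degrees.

1. ∠FTM = 45°  [same arc MF]
2. ∠PMT = 38°  [same arc PT]
3. ∠MKT = 97°  [△TKM]

∠MKT = 97°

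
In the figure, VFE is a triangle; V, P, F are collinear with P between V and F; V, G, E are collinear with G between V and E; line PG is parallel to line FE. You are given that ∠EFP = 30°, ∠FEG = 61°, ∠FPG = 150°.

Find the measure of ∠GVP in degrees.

1. ∠FEV = 61°  [G on ray EV]
2. ∠GPV = 30°  [linear pair at P on VF]
3. ∠PGV = 61°  [PG∥FE, corresponding at G]
4. ∠GVP = 89°  [△VPG]

∠GVP = 89°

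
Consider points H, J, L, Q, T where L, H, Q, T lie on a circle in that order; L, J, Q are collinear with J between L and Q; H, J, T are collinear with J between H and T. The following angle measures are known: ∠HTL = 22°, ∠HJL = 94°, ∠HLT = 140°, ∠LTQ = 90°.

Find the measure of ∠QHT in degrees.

1. ∠HQL = 22°  [same arc LH]
2. ∠HJQ = 86°  [linear pair at J on LQ]
3. ∠QHT = 72°  [△HJQ]

∠QHT = 72°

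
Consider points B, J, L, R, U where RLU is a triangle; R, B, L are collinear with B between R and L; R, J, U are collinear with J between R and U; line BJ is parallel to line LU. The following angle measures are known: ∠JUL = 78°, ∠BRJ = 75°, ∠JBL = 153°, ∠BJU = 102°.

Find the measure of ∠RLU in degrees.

∠RLU = 27°

1. ∠LUR = 78°  [J on ray UR]
2. ∠LRU = 75°  [B on RL, J on RU]
3. ∠RLU = 27°  [△RLU]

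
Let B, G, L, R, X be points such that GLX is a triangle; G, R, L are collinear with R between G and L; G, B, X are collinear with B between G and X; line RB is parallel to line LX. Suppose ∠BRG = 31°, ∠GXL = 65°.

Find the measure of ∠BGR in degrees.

∠BGR = 84°

1. ∠GLX = 31°  [RB∥LX, corresponding at R]
2. ∠LGX = 84°  [△GLX]
3. ∠BGR = 84°  [R on GL, B on GX]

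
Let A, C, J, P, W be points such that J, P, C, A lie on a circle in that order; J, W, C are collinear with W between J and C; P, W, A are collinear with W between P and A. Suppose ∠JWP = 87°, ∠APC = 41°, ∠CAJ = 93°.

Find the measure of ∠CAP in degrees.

∠CAP = 47°

1. ∠AWC = 87°  [vertical angles at W]
2. ∠AJC = 41°  [same arc CA]
3. ∠ACJ = 46°  [△JCA]
4. ∠CAP = 47°  [△CWA]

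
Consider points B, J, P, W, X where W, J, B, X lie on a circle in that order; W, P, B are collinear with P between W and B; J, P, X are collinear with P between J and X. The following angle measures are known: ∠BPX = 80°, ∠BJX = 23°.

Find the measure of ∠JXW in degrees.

1. ∠WPX = 100°  [linear pair at P on WB]
2. ∠BWX = 23°  [same arc BX]
3. ∠JXW = 57°  [△WPX]

∠JXW = 57°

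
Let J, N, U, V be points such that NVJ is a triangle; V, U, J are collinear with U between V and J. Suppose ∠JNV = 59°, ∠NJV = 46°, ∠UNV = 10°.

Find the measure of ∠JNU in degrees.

∠JNU = 49°

1. ∠JVN = 75°  [△NVJ]
2. ∠NJU = 46°  [U on ray JV]
3. ∠NVU = 75°  [U on ray VJ]
4. ∠NUV = 95°  [△NVU]
5. ∠JUN = 85°  [linear pair at U on VJ]
6. ∠JNU = 49°  [△NUJ]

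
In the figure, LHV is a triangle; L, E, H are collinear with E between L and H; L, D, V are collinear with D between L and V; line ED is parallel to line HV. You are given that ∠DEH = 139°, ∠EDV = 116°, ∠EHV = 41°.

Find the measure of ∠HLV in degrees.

∠HLV = 75°

1. ∠EDL = 64°  [linear pair at D on LV]
2. ∠LHV = 41°  [E on ray HL]
3. ∠HVL = 64°  [ED∥HV, corresponding at D]
4. ∠HLV = 75°  [△LHV]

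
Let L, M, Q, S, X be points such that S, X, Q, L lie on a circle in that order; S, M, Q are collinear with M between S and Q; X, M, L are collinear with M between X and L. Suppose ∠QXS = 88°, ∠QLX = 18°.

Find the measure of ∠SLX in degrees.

1. ∠QSX = 18°  [same arc XQ]
2. ∠SQX = 74°  [△SXQ]
3. ∠SLX = 74°  [same arc SX]

∠SLX = 74°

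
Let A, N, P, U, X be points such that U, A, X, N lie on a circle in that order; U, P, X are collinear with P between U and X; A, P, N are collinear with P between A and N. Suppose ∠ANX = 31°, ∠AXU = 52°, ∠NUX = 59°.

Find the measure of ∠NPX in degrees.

1. ∠ANU = 52°  [same arc UA]
2. ∠NPU = 69°  [△UPN]
3. ∠NPX = 111°  [linear pair at P on UX]

∠NPX = 111°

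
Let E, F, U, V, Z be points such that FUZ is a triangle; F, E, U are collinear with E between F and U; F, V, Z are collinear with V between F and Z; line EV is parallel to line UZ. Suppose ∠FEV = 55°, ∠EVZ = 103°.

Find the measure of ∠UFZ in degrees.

1. ∠EVF = 77°  [linear pair at V on FZ]
2. ∠EFV = 48°  [△FEV]
3. ∠UFZ = 48°  [E on FU, V on FZ]

∠UFZ = 48°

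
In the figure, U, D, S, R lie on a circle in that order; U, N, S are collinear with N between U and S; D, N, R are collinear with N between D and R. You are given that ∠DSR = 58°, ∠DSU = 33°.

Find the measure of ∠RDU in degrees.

∠RDU = 25°

1. ∠DUR = 122°  [cyclic UDSR, opposite ∠U+∠S]
2. ∠DRU = 33°  [same arc UD]
3. ∠RDU = 25°  [△UDR]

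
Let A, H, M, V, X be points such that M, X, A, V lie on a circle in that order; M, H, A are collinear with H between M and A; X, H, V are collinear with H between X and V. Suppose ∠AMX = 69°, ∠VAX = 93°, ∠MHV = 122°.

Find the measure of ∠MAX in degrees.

1. ∠AVX = 69°  [same arc XA]
2. ∠AXV = 18°  [△XAV]
3. ∠AHX = 122°  [vertical angles at H]
4. ∠MAX = 40°  [△XHA]

∠MAX = 40°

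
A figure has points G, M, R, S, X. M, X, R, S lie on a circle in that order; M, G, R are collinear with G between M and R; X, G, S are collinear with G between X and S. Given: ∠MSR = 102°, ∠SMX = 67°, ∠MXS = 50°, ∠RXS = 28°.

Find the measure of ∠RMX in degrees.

1. ∠SRX = 113°  [cyclic MXRS, opposite ∠M+∠R]
2. ∠RSX = 39°  [△XRS]
3. ∠RMX = 39°  [same arc XR]

∠RMX = 39°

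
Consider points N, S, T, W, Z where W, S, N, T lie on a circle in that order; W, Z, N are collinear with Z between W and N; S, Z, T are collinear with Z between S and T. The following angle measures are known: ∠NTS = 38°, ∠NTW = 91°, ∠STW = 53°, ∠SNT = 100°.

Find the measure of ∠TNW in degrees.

∠TNW = 47°

1. ∠NST = 42°  [△SNT]
2. ∠NWT = 42°  [same arc NT]
3. ∠TNW = 47°  [△WNT]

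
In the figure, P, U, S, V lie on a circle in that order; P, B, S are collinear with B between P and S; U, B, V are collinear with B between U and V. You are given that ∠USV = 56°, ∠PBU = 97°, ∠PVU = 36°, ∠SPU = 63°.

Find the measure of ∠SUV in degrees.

∠SUV = 61°

1. ∠SBU = 83°  [linear pair at B on PS]
2. ∠PSU = 36°  [same arc PU]
3. ∠SUV = 61°  [△UBS]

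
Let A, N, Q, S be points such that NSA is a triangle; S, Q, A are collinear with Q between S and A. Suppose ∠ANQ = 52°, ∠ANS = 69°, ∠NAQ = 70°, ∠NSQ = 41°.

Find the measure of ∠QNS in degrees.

1. ∠AQN = 58°  [△NQA]
2. ∠NQS = 122°  [linear pair at Q on SA]
3. ∠QNS = 17°  [△NSQ]

∠QNS = 17°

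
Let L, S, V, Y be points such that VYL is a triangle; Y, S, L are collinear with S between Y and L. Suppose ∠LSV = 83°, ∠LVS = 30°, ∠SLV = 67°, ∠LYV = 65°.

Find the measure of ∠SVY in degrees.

1. ∠VSY = 97°  [linear pair at S on YL]
2. ∠SYV = 65°  [S on ray YL]
3. ∠SVY = 18°  [△VYS]

∠SVY = 18°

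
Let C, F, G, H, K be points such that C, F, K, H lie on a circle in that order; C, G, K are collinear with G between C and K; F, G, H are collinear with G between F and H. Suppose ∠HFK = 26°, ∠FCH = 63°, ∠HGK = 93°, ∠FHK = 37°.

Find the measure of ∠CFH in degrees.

1. ∠CGF = 93°  [vertical angles at G]
2. ∠FCK = 37°  [same arc FK]
3. ∠CFH = 50°  [△CGF]

∠CFH = 50°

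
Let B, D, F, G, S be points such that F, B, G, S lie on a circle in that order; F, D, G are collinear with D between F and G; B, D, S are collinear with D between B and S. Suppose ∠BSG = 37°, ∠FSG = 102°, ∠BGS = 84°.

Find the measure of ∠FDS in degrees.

1. ∠BFG = 37°  [same arc BG]
2. ∠GBS = 59°  [△BGS]
3. ∠FBG = 78°  [cyclic FBGS, opposite ∠B+∠S]
4. ∠BGF = 65°  [△FBG]
5. ∠GFS = 59°  [same arc GS]
6. ∠BSF = 65°  [same arc FB]
7. ∠FDS = 56°  [△FDS]

∠FDS = 56°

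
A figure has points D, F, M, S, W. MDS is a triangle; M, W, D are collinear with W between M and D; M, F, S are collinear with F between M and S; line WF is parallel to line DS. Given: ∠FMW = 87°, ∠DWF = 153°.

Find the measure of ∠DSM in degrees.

1. ∠FWM = 27°  [linear pair at W on MD]
2. ∠MFW = 66°  [△MWF]
3. ∠DSM = 66°  [WF∥DS, corresponding at F]

∠DSM = 66°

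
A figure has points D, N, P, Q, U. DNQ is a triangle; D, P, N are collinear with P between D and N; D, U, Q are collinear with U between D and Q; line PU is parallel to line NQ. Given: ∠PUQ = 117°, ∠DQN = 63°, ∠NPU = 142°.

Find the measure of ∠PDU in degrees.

∠PDU = 79°

1. ∠DUP = 63°  [linear pair at U on DQ]
2. ∠DPU = 38°  [linear pair at P on DN]
3. ∠PDU = 79°  [△DPU]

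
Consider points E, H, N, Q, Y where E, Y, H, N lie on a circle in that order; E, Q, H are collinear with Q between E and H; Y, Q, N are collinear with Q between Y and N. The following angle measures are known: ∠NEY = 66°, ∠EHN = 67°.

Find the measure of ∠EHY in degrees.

1. ∠EYN = 67°  [same arc EN]
2. ∠ENY = 47°  [△EYN]
3. ∠EHY = 47°  [same arc EY]

∠EHY = 47°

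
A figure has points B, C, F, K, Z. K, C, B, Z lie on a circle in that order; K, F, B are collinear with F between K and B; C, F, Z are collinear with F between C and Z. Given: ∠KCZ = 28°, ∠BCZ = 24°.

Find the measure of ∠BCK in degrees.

∠BCK = 52°

1. ∠KBZ = 28°  [same arc KZ]
2. ∠BKZ = 24°  [same arc BZ]
3. ∠BZK = 128°  [△KBZ]
4. ∠BCK = 52°  [cyclic KCBZ, opposite ∠C+∠Z]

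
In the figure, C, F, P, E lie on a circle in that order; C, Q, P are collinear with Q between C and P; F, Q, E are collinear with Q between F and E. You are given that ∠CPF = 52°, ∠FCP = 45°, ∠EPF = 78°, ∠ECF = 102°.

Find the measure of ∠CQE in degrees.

1. ∠CEF = 52°  [same arc CF]
2. ∠FEP = 45°  [same arc FP]
3. ∠EFP = 57°  [△FPE]
4. ∠ECP = 57°  [same arc PE]
5. ∠CQE = 71°  [△CQE]

∠CQE = 71°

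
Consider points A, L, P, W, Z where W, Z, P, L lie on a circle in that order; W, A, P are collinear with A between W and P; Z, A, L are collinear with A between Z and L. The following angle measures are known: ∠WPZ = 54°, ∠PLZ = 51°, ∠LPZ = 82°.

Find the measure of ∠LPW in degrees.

∠LPW = 28°

1. ∠WLZ = 54°  [same arc WZ]
2. ∠LWZ = 98°  [cyclic WZPL, opposite ∠W+∠P]
3. ∠LZW = 28°  [△WZL]
4. ∠LPW = 28°  [same arc WL]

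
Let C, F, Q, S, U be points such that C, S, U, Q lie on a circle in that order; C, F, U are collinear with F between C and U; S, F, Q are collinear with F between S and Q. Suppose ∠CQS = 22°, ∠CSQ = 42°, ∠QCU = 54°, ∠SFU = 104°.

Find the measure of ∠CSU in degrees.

1. ∠CUQ = 42°  [same arc CQ]
2. ∠CQU = 84°  [△CUQ]
3. ∠CSU = 96°  [cyclic CSUQ, opposite ∠S+∠Q]

∠CSU = 96°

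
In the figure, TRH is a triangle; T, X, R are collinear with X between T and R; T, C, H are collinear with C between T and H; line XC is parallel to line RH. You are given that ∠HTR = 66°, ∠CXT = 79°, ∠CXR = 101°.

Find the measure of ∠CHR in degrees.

∠CHR = 35°

1. ∠CTX = 66°  [X on TR, C on TH]
2. ∠TCX = 35°  [△TXC]
3. ∠HCX = 145°  [linear pair at C on TH]
4. ∠CHR = 35°  [XC∥RH, co-interior at H–C]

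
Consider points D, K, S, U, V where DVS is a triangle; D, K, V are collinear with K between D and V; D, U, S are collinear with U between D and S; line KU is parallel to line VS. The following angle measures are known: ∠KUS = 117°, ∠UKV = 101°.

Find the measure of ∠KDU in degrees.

1. ∠DUK = 63°  [linear pair at U on DS]
2. ∠DKU = 79°  [linear pair at K on DV]
3. ∠KDU = 38°  [△DKU]

∠KDU = 38°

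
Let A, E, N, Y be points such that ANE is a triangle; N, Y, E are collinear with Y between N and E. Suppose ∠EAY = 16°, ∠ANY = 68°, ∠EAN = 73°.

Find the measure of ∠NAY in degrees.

1. ∠ANE = 68°  [Y on ray NE]
2. ∠AEN = 39°  [△ANE]
3. ∠AEY = 39°  [Y on ray EN]
4. ∠AYE = 125°  [△AYE]
5. ∠AYN = 55°  [linear pair at Y on NE]
6. ∠NAY = 57°  [△ANY]

∠NAY = 57°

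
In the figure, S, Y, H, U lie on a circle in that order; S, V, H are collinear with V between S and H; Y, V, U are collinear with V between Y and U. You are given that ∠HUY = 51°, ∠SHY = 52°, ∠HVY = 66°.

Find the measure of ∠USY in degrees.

1. ∠HSY = 51°  [same arc YH]
2. ∠SUY = 52°  [same arc SY]
3. ∠SVY = 114°  [linear pair at V on SH]
4. ∠SYU = 15°  [△SVY]
5. ∠USY = 113°  [△SYU]

∠USY = 113°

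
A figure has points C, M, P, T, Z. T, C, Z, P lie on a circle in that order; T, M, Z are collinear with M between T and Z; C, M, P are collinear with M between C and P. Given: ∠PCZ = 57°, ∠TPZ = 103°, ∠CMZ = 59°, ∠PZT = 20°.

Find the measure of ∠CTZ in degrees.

1. ∠CZT = 64°  [△CMZ]
2. ∠TCZ = 77°  [cyclic TCZP, opposite ∠C+∠P]
3. ∠CTZ = 39°  [△TCZ]

∠CTZ = 39°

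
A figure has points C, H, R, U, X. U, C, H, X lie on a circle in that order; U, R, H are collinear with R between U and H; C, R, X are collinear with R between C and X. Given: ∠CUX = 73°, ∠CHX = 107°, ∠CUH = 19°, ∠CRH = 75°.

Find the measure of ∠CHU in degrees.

∠CHU = 51°

1. ∠CXH = 19°  [same arc CH]
2. ∠HCX = 54°  [△CHX]
3. ∠CHU = 51°  [△CRH]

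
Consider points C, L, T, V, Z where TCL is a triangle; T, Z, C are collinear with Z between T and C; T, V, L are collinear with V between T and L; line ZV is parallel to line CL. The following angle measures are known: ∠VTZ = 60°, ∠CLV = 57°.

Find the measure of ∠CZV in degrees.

1. ∠CTL = 60°  [Z on TC, V on TL]
2. ∠CLT = 57°  [V on ray LT]
3. ∠LCT = 63°  [△TCL]
4. ∠TZV = 63°  [ZV∥CL, corresponding at Z]
5. ∠CZV = 117°  [linear pair at Z on TC]

∠CZV = 117°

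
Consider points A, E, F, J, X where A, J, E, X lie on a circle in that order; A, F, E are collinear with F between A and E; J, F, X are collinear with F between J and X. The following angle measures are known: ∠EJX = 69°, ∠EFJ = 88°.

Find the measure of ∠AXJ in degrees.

∠AXJ = 23°

1. ∠EAX = 69°  [same arc EX]
2. ∠AFX = 88°  [vertical angles at F]
3. ∠AXJ = 23°  [△AFX]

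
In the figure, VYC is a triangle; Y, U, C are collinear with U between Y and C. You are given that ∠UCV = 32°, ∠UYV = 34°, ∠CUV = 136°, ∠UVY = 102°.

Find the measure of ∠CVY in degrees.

1. ∠VCY = 32°  [U on ray CY]
2. ∠CYV = 34°  [U on ray YC]
3. ∠CVY = 114°  [△VYC]

∠CVY = 114°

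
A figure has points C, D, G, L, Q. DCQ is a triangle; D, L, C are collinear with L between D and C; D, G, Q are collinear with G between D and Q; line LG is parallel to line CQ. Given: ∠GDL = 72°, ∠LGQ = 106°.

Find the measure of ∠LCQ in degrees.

1. ∠DGL = 74°  [linear pair at G on DQ]
2. ∠DLG = 34°  [△DLG]
3. ∠CLG = 146°  [linear pair at L on DC]
4. ∠LCQ = 34°  [LG∥CQ, co-interior at C–L]

∠LCQ = 34°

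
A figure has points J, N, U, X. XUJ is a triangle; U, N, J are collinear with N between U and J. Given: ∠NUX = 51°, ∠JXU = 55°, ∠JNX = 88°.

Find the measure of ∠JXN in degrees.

∠JXN = 18°

1. ∠JUX = 51°  [N on ray UJ]
2. ∠UJX = 74°  [△XUJ]
3. ∠NJX = 74°  [N on ray JU]
4. ∠JXN = 18°  [△XNJ]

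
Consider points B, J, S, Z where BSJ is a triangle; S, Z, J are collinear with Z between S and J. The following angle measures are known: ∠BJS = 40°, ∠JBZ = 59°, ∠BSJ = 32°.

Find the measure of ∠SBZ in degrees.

∠SBZ = 49°

1. ∠BJZ = 40°  [Z on ray JS]
2. ∠BZJ = 81°  [△BZJ]
3. ∠BSZ = 32°  [Z on ray SJ]
4. ∠BZS = 99°  [linear pair at Z on SJ]
5. ∠SBZ = 49°  [△BSZ]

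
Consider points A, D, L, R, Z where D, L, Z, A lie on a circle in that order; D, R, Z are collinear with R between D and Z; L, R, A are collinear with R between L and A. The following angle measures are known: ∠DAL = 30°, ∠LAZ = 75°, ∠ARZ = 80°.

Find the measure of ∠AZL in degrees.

1. ∠LDZ = 75°  [same arc LZ]
2. ∠DRL = 80°  [vertical angles at R]
3. ∠ALD = 25°  [△DRL]
4. ∠ADL = 125°  [△DLA]
5. ∠AZL = 55°  [cyclic DLZA, opposite ∠D+∠Z]

∠AZL = 55°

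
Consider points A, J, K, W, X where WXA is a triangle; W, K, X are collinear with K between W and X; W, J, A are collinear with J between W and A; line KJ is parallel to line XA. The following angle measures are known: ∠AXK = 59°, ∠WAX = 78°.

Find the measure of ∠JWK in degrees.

1. ∠AXW = 59°  [K on ray XW]
2. ∠AWX = 43°  [△WXA]
3. ∠JWK = 43°  [K on WX, J on WA]

∠JWK = 43°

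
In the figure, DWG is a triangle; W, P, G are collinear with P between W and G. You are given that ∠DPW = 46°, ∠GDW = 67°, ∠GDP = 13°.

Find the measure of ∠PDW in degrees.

∠PDW = 54°

1. ∠DPG = 134°  [linear pair at P on WG]
2. ∠DGP = 33°  [△DPG]
3. ∠DGW = 33°  [P on ray GW]
4. ∠DWG = 80°  [△DWG]
5. ∠DWP = 80°  [P on ray WG]
6. ∠PDW = 54°  [△DWP]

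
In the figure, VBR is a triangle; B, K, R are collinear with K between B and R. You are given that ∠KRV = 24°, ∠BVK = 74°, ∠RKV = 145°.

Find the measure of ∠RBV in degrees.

1. ∠BKV = 35°  [linear pair at K on BR]
2. ∠KBV = 71°  [△VBK]
3. ∠RBV = 71°  [K on ray BR]

∠RBV = 71°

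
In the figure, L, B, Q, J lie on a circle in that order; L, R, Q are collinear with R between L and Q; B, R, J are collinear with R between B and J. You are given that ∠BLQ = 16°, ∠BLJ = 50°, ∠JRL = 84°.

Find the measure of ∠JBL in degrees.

1. ∠BJQ = 16°  [same arc BQ]
2. ∠JRQ = 96°  [linear pair at R on LQ]
3. ∠JQL = 68°  [△QRJ]
4. ∠JBL = 68°  [same arc LJ]

∠JBL = 68°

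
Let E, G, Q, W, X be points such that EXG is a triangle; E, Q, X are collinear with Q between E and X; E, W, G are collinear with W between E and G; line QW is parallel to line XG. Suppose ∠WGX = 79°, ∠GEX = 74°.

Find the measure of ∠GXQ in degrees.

∠GXQ = 27°

1. ∠EGX = 79°  [W on ray GE]
2. ∠EXG = 27°  [△EXG]
3. ∠GXQ = 27°  [Q on ray XE]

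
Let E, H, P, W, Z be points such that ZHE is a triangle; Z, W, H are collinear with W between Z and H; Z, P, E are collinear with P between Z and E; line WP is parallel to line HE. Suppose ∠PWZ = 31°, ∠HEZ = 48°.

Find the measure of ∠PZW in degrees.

∠PZW = 101°

1. ∠EHZ = 31°  [WP∥HE, corresponding at W]
2. ∠EZH = 101°  [△ZHE]
3. ∠PZW = 101°  [W on ZH, P on ZE]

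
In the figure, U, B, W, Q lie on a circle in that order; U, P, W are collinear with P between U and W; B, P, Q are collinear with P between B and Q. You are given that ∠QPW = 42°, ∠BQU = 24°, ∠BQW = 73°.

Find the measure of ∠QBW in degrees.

1. ∠BPU = 42°  [vertical angles at P]
2. ∠BWU = 24°  [same arc UB]
3. ∠BPW = 138°  [linear pair at P on UW]
4. ∠QBW = 18°  [△BPW]

∠QBW = 18°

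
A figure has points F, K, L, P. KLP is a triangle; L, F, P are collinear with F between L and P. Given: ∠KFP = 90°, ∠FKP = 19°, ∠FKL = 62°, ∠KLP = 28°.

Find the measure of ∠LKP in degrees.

1. ∠FPK = 71°  [△KFP]
2. ∠KPL = 71°  [F on ray PL]
3. ∠LKP = 81°  [△KLP]

∠LKP = 81°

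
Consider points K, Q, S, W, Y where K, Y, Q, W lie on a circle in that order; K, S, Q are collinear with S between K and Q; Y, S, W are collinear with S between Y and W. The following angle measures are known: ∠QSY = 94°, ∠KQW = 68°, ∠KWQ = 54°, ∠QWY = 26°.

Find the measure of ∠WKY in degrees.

∠WKY = 84°

1. ∠KSW = 94°  [vertical angles at S]
2. ∠KYW = 68°  [same arc KW]
3. ∠QKW = 58°  [△KQW]
4. ∠KWY = 28°  [△KSW]
5. ∠WKY = 84°  [△KYW]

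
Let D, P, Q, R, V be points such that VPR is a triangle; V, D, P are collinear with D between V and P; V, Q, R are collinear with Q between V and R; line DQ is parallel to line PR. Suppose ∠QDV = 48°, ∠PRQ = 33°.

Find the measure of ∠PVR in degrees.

∠PVR = 99°

1. ∠RPV = 48°  [DQ∥PR, corresponding at D]
2. ∠PRV = 33°  [Q on ray RV]
3. ∠PVR = 99°  [△VPR]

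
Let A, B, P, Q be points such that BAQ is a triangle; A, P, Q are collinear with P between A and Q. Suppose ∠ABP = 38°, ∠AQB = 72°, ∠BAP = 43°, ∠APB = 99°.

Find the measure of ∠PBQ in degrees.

∠PBQ = 27°

1. ∠BQP = 72°  [P on ray QA]
2. ∠BPQ = 81°  [linear pair at P on AQ]
3. ∠PBQ = 27°  [△BPQ]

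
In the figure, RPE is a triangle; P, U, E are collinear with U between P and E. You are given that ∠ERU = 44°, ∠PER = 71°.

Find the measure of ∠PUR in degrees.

1. ∠REU = 71°  [U on ray EP]
2. ∠EUR = 65°  [△RUE]
3. ∠PUR = 115°  [linear pair at U on PE]

∠PUR = 115°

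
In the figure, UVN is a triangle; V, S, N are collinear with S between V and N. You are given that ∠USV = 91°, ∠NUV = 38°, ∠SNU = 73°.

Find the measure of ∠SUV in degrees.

∠SUV = 20°

1. ∠UNV = 73°  [S on ray NV]
2. ∠NVU = 69°  [△UVN]
3. ∠SVU = 69°  [S on ray VN]
4. ∠SUV = 20°  [△UVS]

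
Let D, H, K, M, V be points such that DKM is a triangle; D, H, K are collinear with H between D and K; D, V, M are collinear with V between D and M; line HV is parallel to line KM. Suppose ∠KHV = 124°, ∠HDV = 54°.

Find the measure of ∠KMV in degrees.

1. ∠DHV = 56°  [linear pair at H on DK]
2. ∠DVH = 70°  [△DHV]
3. ∠HVM = 110°  [linear pair at V on DM]
4. ∠KMV = 70°  [HV∥KM, co-interior at M–V]

∠KMV = 70°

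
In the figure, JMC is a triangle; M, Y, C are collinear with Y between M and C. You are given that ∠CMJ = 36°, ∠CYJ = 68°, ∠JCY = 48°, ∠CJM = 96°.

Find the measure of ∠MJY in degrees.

1. ∠JMY = 36°  [Y on ray MC]
2. ∠JYM = 112°  [linear pair at Y on MC]
3. ∠MJY = 32°  [△JMY]

∠MJY = 32°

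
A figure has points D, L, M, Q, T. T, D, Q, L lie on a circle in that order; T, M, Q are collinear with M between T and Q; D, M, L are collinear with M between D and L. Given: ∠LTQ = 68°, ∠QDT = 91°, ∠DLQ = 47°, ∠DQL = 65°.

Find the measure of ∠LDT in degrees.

1. ∠QLT = 89°  [cyclic TDQL, opposite ∠D+∠L]
2. ∠LQT = 23°  [△TQL]
3. ∠LDT = 23°  [same arc TL]

∠LDT = 23°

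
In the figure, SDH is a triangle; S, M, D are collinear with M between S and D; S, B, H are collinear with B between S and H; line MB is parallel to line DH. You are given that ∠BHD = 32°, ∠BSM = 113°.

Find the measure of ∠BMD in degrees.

∠BMD = 145°

1. ∠DHS = 32°  [B on ray HS]
2. ∠DSH = 113°  [M on SD, B on SH]
3. ∠HDS = 35°  [△SDH]
4. ∠BMS = 35°  [MB∥DH, corresponding at M]
5. ∠BMD = 145°  [linear pair at M on SD]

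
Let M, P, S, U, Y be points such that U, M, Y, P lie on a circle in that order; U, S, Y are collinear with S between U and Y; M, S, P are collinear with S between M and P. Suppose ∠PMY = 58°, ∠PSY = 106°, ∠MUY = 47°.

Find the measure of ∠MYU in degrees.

1. ∠PUY = 58°  [same arc YP]
2. ∠PSU = 74°  [linear pair at S on UY]
3. ∠MPU = 48°  [△USP]
4. ∠MYU = 48°  [same arc UM]

∠MYU = 48°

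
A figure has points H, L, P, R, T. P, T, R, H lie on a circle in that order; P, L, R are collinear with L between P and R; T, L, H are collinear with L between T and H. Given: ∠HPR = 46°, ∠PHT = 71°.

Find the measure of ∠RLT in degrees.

1. ∠HTR = 46°  [same arc RH]
2. ∠PRT = 71°  [same arc PT]
3. ∠RLT = 63°  [△TLR]

∠RLT = 63°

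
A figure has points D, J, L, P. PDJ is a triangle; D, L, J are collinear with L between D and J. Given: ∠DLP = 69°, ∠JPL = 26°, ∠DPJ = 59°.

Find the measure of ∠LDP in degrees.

∠LDP = 78°

1. ∠JLP = 111°  [linear pair at L on DJ]
2. ∠LJP = 43°  [△PLJ]
3. ∠DJP = 43°  [L on ray JD]
4. ∠JDP = 78°  [△PDJ]
5. ∠LDP = 78°  [L on ray DJ]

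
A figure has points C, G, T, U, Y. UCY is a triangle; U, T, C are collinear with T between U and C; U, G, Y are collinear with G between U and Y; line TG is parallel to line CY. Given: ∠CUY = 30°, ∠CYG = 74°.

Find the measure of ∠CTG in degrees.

1. ∠CYU = 74°  [G on ray YU]
2. ∠UCY = 76°  [△UCY]
3. ∠GTU = 76°  [TG∥CY, corresponding at T]
4. ∠CTG = 104°  [linear pair at T on UC]

∠CTG = 104°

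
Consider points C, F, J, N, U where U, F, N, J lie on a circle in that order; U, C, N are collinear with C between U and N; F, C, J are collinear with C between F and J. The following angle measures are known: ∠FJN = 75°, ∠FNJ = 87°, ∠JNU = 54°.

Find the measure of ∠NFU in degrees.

1. ∠JFN = 18°  [△FNJ]
2. ∠JUN = 18°  [same arc NJ]
3. ∠NJU = 108°  [△UNJ]
4. ∠NFU = 72°  [cyclic UFNJ, opposite ∠F+∠J]

∠NFU = 72°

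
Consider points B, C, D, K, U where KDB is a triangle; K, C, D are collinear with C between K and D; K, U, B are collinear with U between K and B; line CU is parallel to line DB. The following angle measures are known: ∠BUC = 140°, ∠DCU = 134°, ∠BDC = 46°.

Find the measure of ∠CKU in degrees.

1. ∠CUK = 40°  [linear pair at U on KB]
2. ∠KCU = 46°  [linear pair at C on KD]
3. ∠CKU = 94°  [△KCU]

∠CKU = 94°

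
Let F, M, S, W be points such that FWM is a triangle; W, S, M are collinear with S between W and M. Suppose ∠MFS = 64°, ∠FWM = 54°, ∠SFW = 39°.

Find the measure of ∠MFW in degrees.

1. ∠FWS = 54°  [S on ray WM]
2. ∠FSW = 87°  [△FWS]
3. ∠FSM = 93°  [linear pair at S on WM]
4. ∠FMS = 23°  [△FSM]
5. ∠FMW = 23°  [S on ray MW]
6. ∠MFW = 103°  [△FWM]

∠MFW = 103°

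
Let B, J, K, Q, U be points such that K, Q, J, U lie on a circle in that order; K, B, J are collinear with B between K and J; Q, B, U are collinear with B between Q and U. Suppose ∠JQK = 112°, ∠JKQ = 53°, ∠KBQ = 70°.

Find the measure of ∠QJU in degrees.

1. ∠KJQ = 15°  [△KQJ]
2. ∠JUQ = 53°  [same arc QJ]
3. ∠JBQ = 110°  [linear pair at B on KJ]
4. ∠JQU = 55°  [△QBJ]
5. ∠QJU = 72°  [△QJU]

∠QJU = 72°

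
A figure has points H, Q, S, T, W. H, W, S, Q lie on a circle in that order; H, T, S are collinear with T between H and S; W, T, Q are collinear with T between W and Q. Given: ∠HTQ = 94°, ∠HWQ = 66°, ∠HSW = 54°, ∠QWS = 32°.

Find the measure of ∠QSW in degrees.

∠QSW = 120°

1. ∠QTS = 86°  [linear pair at T on HS]
2. ∠HSQ = 66°  [same arc HQ]
3. ∠SQW = 28°  [△STQ]
4. ∠QSW = 120°  [△WSQ]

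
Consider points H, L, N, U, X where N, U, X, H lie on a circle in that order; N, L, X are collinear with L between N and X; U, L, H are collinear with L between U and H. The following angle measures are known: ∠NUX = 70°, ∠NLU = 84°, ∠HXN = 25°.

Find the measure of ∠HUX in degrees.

∠HUX = 45°

1. ∠NHX = 110°  [cyclic NUXH, opposite ∠U+∠H]
2. ∠HNX = 45°  [△NXH]
3. ∠HUX = 45°  [same arc XH]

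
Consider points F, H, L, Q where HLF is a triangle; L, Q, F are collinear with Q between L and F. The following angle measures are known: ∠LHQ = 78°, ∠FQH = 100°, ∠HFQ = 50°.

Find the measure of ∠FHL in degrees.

∠FHL = 108°

1. ∠HQL = 80°  [linear pair at Q on LF]
2. ∠HFL = 50°  [Q on ray FL]
3. ∠HLQ = 22°  [△HLQ]
4. ∠FLH = 22°  [Q on ray LF]
5. ∠FHL = 108°  [△HLF]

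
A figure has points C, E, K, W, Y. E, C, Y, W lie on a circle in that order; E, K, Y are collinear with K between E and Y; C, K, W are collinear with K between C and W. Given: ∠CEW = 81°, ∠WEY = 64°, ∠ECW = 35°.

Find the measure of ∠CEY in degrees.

∠CEY = 17°

1. ∠CYW = 99°  [cyclic ECYW, opposite ∠E+∠Y]
2. ∠WCY = 64°  [same arc YW]
3. ∠CWY = 17°  [△CYW]
4. ∠CEY = 17°  [same arc CY]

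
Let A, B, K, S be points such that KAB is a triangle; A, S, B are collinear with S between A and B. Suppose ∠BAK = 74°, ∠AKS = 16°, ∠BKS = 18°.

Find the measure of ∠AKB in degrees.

∠AKB = 34°

1. ∠KAS = 74°  [S on ray AB]
2. ∠ASK = 90°  [△KAS]
3. ∠BSK = 90°  [linear pair at S on AB]
4. ∠KBS = 72°  [△KSB]
5. ∠ABK = 72°  [S on ray BA]
6. ∠AKB = 34°  [△KAB]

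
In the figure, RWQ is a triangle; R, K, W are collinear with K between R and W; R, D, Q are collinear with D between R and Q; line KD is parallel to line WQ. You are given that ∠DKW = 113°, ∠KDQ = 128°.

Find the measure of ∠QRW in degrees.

∠QRW = 61°

1. ∠DKR = 67°  [linear pair at K on RW]
2. ∠KDR = 52°  [linear pair at D on RQ]
3. ∠DRK = 61°  [△RKD]
4. ∠QRW = 61°  [K on RW, D on RQ]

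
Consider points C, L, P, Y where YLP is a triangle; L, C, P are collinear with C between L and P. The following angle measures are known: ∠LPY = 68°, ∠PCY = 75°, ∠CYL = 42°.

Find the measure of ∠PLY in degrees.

∠PLY = 33°

1. ∠LCY = 105°  [linear pair at C on LP]
2. ∠CLY = 33°  [△YLC]
3. ∠PLY = 33°  [C on ray LP]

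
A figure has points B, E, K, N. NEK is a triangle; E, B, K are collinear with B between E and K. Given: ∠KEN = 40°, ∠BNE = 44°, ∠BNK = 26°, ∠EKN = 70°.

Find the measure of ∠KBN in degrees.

∠KBN = 84°

1. ∠BEN = 40°  [B on ray EK]
2. ∠EBN = 96°  [△NEB]
3. ∠KBN = 84°  [linear pair at B on EK]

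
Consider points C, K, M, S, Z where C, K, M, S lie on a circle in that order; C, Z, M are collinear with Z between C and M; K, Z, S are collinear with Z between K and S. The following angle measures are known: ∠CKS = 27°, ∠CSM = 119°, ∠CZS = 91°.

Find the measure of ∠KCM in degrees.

1. ∠CMS = 27°  [same arc CS]
2. ∠MZS = 89°  [linear pair at Z on CM]
3. ∠KSM = 64°  [△MZS]
4. ∠KCM = 64°  [same arc KM]

∠KCM = 64°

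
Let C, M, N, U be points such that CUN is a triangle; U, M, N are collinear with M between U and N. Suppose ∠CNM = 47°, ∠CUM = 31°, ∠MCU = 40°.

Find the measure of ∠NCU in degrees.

∠NCU = 102°

1. ∠CNU = 47°  [M on ray NU]
2. ∠CUN = 31°  [M on ray UN]
3. ∠NCU = 102°  [△CUN]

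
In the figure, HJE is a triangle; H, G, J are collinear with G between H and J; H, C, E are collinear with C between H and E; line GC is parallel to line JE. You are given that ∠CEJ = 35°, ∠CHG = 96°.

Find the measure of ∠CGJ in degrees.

∠CGJ = 131°

1. ∠HEJ = 35°  [C on ray EH]
2. ∠EHJ = 96°  [G on HJ, C on HE]
3. ∠EJH = 49°  [△HJE]
4. ∠CGH = 49°  [GC∥JE, corresponding at G]
5. ∠CGJ = 131°  [linear pair at G on HJ]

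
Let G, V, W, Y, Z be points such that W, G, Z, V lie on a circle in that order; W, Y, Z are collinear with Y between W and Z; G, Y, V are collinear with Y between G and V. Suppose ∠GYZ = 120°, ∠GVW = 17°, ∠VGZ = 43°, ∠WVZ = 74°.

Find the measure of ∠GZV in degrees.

1. ∠VYW = 120°  [vertical angles at Y]
2. ∠VWZ = 43°  [△WYV]
3. ∠VZW = 63°  [△WZV]
4. ∠VYZ = 60°  [linear pair at Y on WZ]
5. ∠GVZ = 57°  [△ZYV]
6. ∠GZV = 80°  [△GZV]

∠GZV = 80°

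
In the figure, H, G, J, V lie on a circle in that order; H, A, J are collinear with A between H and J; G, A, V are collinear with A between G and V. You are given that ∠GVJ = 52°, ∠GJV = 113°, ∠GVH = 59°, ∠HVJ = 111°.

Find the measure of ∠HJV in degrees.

∠HJV = 54°

1. ∠GHV = 67°  [cyclic HGJV, opposite ∠H+∠J]
2. ∠HGV = 54°  [△HGV]
3. ∠HJV = 54°  [same arc HV]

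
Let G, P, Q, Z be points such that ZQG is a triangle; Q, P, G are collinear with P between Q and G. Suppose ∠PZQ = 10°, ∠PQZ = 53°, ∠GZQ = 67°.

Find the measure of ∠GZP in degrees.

∠GZP = 57°

1. ∠QPZ = 117°  [△ZQP]
2. ∠GQZ = 53°  [P on ray QG]
3. ∠QGZ = 60°  [△ZQG]
4. ∠GPZ = 63°  [linear pair at P on QG]
5. ∠PGZ = 60°  [P on ray GQ]
6. ∠GZP = 57°  [△ZPG]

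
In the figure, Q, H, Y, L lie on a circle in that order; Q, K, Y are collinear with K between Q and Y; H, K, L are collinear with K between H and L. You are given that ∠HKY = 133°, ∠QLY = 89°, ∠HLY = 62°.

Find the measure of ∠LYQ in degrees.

∠LYQ = 71°

1. ∠LKQ = 133°  [vertical angles at K]
2. ∠LKY = 47°  [linear pair at K on QY]
3. ∠LYQ = 71°  [△YKL]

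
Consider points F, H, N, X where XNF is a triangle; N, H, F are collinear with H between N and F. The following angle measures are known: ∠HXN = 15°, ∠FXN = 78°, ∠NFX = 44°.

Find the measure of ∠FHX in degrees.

1. ∠FNX = 58°  [△XNF]
2. ∠HNX = 58°  [H on ray NF]
3. ∠NHX = 107°  [△XNH]
4. ∠FHX = 73°  [linear pair at H on NF]

∠FHX = 73°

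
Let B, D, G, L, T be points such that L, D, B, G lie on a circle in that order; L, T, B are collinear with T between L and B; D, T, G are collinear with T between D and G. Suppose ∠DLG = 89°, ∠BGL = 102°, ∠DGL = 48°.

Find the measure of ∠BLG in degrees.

∠BLG = 35°

1. ∠GDL = 43°  [△LDG]
2. ∠GBL = 43°  [same arc LG]
3. ∠BLG = 35°  [△LBG]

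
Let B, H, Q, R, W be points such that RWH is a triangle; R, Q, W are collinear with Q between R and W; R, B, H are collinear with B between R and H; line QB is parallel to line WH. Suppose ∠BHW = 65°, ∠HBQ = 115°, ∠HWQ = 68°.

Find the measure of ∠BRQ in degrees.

1. ∠RHW = 65°  [B on ray HR]
2. ∠HWR = 68°  [Q on ray WR]
3. ∠HRW = 47°  [△RWH]
4. ∠BRQ = 47°  [Q on RW, B on RH]

∠BRQ = 47°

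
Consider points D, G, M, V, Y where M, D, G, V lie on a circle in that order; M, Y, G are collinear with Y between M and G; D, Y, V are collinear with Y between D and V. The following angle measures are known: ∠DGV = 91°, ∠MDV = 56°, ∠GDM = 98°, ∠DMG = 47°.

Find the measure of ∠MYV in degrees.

1. ∠DMV = 89°  [cyclic MDGV, opposite ∠M+∠G]
2. ∠MGV = 56°  [same arc MV]
3. ∠DVM = 35°  [△MDV]
4. ∠GVM = 82°  [cyclic MDGV, opposite ∠D+∠V]
5. ∠GMV = 42°  [△MGV]
6. ∠MYV = 103°  [△MYV]

∠MYV = 103°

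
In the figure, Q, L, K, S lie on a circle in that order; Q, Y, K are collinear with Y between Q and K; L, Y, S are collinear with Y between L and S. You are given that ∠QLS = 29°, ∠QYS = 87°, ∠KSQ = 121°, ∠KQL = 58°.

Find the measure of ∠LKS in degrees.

∠LKS = 92°

1. ∠KYL = 87°  [vertical angles at Y]
2. ∠KLQ = 59°  [cyclic QLKS, opposite ∠L+∠S]
3. ∠KSL = 58°  [same arc LK]
4. ∠LKQ = 63°  [△QLK]
5. ∠KLS = 30°  [△LYK]
6. ∠LKS = 92°  [△LKS]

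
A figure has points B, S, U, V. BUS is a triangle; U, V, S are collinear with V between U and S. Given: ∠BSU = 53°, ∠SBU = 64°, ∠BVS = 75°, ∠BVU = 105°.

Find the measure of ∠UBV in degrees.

∠UBV = 12°

1. ∠BUS = 63°  [△BUS]
2. ∠BUV = 63°  [V on ray US]
3. ∠UBV = 12°  [△BUV]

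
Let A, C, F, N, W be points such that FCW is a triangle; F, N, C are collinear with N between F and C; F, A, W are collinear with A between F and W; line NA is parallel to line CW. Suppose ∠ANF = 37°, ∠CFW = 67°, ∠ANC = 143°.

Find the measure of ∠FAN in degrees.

1. ∠FCW = 37°  [NA∥CW, corresponding at N]
2. ∠CWF = 76°  [△FCW]
3. ∠FAN = 76°  [NA∥CW, corresponding at A]

∠FAN = 76°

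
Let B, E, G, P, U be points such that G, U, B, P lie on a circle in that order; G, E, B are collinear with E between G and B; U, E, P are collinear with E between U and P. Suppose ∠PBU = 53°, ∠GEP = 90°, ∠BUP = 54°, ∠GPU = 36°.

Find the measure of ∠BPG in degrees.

∠BPG = 109°

1. ∠BPU = 73°  [△UBP]
2. ∠BEP = 90°  [linear pair at E on GB]
3. ∠BGP = 54°  [△GEP]
4. ∠GBP = 17°  [△BEP]
5. ∠BPG = 109°  [△GBP]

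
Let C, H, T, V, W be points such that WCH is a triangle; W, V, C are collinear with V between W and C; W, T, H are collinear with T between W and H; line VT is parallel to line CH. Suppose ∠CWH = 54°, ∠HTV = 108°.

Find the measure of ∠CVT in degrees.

1. ∠TWV = 54°  [V on WC, T on WH]
2. ∠VTW = 72°  [linear pair at T on WH]
3. ∠TVW = 54°  [△WVT]
4. ∠CVT = 126°  [linear pair at V on WC]

∠CVT = 126°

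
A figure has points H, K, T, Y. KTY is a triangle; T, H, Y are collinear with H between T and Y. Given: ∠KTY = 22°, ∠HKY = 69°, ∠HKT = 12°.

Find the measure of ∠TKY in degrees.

∠TKY = 81°

1. ∠HTK = 22°  [H on ray TY]
2. ∠KHT = 146°  [△KTH]
3. ∠KHY = 34°  [linear pair at H on TY]
4. ∠HYK = 77°  [△KHY]
5. ∠KYT = 77°  [H on ray YT]
6. ∠TKY = 81°  [△KTY]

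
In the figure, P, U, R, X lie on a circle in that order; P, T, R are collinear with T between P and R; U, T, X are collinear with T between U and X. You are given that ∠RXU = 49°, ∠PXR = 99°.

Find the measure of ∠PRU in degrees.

∠PRU = 50°

1. ∠RPU = 49°  [same arc UR]
2. ∠PUR = 81°  [cyclic PURX, opposite ∠U+∠X]
3. ∠PRU = 50°  [△PUR]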